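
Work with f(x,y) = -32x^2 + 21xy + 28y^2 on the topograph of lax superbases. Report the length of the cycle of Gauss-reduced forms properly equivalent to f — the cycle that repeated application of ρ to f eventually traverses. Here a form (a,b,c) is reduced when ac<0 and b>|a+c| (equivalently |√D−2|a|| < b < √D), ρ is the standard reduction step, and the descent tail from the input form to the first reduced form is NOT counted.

D = 4025, ⌊√D⌋ = 63
river: ρ → (28,35,-25)
river: ρ → (-25,15,38)
river: ρ → (38,61,-2)
river: ρ → (-2,63,7)
river: ρ → (7,63,-2)
river: ρ → (-2,61,38)
river: ρ → (38,15,-25)
river: ρ → (-25,35,28)
river: ρ → (28,21,-32)
river: ρ → (-32,43,17)
river: ρ → (17,59,-8)
river: ρ → (-8,53,38)
river: ρ → (38,23,-23)
river: ρ → (-23,23,38)
river: ρ → (38,53,-8)
river: ρ → (-8,59,17)
river: ρ → (17,43,-32)
river: ρ → (-32,21,28)
ρ-cycle length = 18 (tail of 0 descent steps not counted)

18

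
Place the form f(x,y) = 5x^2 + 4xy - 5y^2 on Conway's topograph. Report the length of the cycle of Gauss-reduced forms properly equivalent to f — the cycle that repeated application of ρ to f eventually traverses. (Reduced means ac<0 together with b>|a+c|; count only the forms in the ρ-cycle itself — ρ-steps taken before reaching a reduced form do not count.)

D = 116, ⌊√D⌋ = 10
river: ρ → (-5,6,4)
river: ρ → (4,10,-1)
river: ρ → (-1,10,4)
river: ρ → (4,6,-5)
river: ρ → (-5,4,5)
river: ρ → (5,6,-4)
river: ρ → (-4,10,1)
river: ρ → (1,10,-4)
river: ρ → (-4,6,5)
river: ρ → (5,4,-5)
ρ-cycle length = 10 (tail of 0 descent steps not counted)

10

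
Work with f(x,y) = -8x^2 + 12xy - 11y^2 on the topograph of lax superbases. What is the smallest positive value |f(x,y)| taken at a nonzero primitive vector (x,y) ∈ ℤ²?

translate: b→4 (≡-12 mod 16), so (8,-12,11)→(8,4,7)
flip: (8,4,7)→(7,-4,8)
reduced (well bottom): (7,-4,8) with a≤c, −a<b≤a
well minimum |f| = |-7| = 7 (negative-definite)

7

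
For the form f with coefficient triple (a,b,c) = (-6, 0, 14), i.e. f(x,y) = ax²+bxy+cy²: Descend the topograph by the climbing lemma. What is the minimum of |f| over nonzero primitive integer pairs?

descent: ρ → (14,0,-6)
descent: ρ → (-6,12,8)  [lands on river]
river: ρ → (8,4,-10)
river: ρ → (-10,16,2)
river: ρ → (2,16,-10)
river: ρ → (-10,4,8)
river: ρ → (8,12,-6)
closes: descent 2, river 6
min |a| on river = 2

2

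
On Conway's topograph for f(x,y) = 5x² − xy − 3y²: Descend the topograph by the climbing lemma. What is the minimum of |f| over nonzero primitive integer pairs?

descent: ρ → (-3,7,1)  [lands on river]
river: ρ → (1,7,-3)
river: ρ → (-3,5,3)
river: ρ → (3,7,-1)
river: ρ → (-1,7,3)
river: ρ → (3,5,-3)
closes: descent 1, river 6
min |a| on river = 1

1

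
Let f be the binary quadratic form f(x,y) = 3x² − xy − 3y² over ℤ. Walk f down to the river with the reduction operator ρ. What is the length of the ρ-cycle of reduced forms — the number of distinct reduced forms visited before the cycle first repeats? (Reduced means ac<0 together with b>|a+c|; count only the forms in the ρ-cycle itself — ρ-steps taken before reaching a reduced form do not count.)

D = 37, ⌊√D⌋ = 6
descent: ρ → (-3,1,3)  [lands on river]
river: ρ → (3,5,-1)
river: ρ → (-1,5,3)
river: ρ → (3,1,-3)
river: ρ → (-3,5,1)
river: ρ → (1,5,-3)
ρ-cycle length = 6 (tail of 1 descent step not counted)

6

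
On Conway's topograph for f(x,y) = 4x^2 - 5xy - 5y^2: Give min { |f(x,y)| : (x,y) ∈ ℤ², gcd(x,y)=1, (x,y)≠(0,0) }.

descent: ρ → (-5,5,4)  [lands on river]
river: ρ → (4,3,-6)
river: ρ → (-6,9,1)
river: ρ → (1,9,-6)
river: ρ → (-6,3,4)
river: ρ → (4,5,-5)
closes: descent 1, river 6
min |a| on river = 1

1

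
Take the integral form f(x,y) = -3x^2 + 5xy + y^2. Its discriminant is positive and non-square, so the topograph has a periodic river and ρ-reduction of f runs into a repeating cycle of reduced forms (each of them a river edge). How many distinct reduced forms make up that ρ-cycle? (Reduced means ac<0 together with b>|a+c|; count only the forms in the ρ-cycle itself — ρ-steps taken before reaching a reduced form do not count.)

D = 37, ⌊√D⌋ = 6
river: ρ → (1,5,-3)
river: ρ → (-3,1,3)
river: ρ → (3,5,-1)
river: ρ → (-1,5,3)
river: ρ → (3,1,-3)
river: ρ → (-3,5,1)
ρ-cycle length = 6 (tail of 0 descent steps not counted)

6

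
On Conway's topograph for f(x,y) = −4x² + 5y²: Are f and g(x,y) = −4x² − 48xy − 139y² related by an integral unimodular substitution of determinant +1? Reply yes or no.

D₁ = 80, D₂ = 80
river cycle of f (length 2): (-4, 8, 1), (1, 8, -4)
river cycle of g (length 2): (-4, 8, 1), (1, 8, -4)
cycles coincide ⇒ equivalent

yes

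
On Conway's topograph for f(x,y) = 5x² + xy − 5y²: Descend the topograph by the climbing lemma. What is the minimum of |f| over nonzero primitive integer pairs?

river: ρ → (-5,9,1)
river: ρ → (1,9,-5)
river: ρ → (-5,1,5)
river: ρ → (5,9,-1)
river: ρ → (-1,9,5)
river: ρ → (5,1,-5)
closes: descent 0, river 6
min |a| on river = 1

1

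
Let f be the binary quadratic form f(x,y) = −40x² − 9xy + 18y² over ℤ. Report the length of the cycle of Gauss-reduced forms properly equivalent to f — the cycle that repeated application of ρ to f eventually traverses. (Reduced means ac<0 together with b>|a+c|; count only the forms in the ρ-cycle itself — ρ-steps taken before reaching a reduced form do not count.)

D = 2961, ⌊√D⌋ = 54
descent: ρ → (18,45,-13)  [lands on river]
river: ρ → (-13,33,36)
river: ρ → (36,39,-10)
river: ρ → (-10,41,32)
river: ρ → (32,23,-19)
river: ρ → (-19,53,2)
river: ρ → (2,51,-45)
river: ρ → (-45,39,8)
river: ρ → (8,41,-40)
river: ρ → (-40,39,9)
river: ρ → (9,51,-10)
river: ρ → (-10,49,14)
river: ρ → (14,35,-31)
river: ρ → (-31,27,18)
ρ-cycle length = 14 (tail of 1 descent step not counted)

14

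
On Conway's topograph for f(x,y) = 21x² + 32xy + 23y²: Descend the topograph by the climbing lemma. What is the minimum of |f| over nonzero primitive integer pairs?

translate: b→-10 (≡32 mod 42), so (21,32,23)→(21,-10,12)
flip: (21,-10,12)→(12,10,21)
reduced (well bottom): (12,10,21) with a≤c, −a<b≤a
well minimum = a = 12

12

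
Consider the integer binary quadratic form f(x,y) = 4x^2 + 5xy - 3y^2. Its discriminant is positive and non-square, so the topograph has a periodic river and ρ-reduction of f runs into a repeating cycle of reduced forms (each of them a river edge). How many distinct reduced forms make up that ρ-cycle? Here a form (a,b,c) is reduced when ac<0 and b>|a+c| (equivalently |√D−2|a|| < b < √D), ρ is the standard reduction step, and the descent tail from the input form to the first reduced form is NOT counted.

D = 73, ⌊√D⌋ = 8
river: ρ → (-3,7,2)
river: ρ → (2,5,-6)
river: ρ → (-6,7,1)
river: ρ → (1,7,-6)
river: ρ → (-6,5,2)
river: ρ → (2,7,-3)
river: ρ → (-3,5,4)
river: ρ → (4,3,-4)
river: ρ → (-4,5,3)
river: ρ → (3,7,-2)
river: ρ → (-2,5,6)
river: ρ → (6,7,-1)
river: ρ → (-1,7,6)
river: ρ → (6,5,-2)
river: ρ → (-2,7,3)
river: ρ → (3,5,-4)
river: ρ → (-4,3,4)
river: ρ → (4,5,-3)
ρ-cycle length = 18 (tail of 0 descent steps not counted)

18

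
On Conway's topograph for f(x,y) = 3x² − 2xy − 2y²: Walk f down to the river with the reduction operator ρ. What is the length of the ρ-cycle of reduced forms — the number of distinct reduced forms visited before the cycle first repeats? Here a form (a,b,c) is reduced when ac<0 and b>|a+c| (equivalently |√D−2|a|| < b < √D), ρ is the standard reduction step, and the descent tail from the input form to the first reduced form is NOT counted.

D = 28, ⌊√D⌋ = 5
descent: ρ → (-2,2,3)  [lands on river]
river: ρ → (3,4,-1)
river: ρ → (-1,4,3)
river: ρ → (3,2,-2)
ρ-cycle length = 4 (tail of 1 descent step not counted)

4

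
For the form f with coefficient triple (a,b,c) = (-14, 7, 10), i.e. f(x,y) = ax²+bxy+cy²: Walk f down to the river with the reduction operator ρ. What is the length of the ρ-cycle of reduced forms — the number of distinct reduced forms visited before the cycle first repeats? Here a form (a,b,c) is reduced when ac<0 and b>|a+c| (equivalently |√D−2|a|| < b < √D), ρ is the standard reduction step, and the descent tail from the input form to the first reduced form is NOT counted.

D = 609, ⌊√D⌋ = 24
river: ρ → (10,13,-11)
river: ρ → (-11,9,12)
river: ρ → (12,15,-8)
river: ρ → (-8,17,10)
river: ρ → (10,23,-2)
river: ρ → (-2,21,21)
river: ρ → (21,21,-2)
river: ρ → (-2,23,10)
river: ρ → (10,17,-8)
river: ρ → (-8,15,12)
river: ρ → (12,9,-11)
river: ρ → (-11,13,10)
river: ρ → (10,7,-14)
river: ρ → (-14,21,3)
river: ρ → (3,21,-14)
river: ρ → (-14,7,10)
ρ-cycle length = 16 (tail of 0 descent steps not counted)

16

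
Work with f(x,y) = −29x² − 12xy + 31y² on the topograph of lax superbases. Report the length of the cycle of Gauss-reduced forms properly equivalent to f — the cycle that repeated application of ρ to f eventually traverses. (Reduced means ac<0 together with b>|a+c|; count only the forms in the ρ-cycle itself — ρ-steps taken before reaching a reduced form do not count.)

D = 3740, ⌊√D⌋ = 61
descent: ρ → (31,12,-29)  [lands on river]
river: ρ → (-29,46,14)
river: ρ → (14,38,-41)
river: ρ → (-41,44,11)
river: ρ → (11,44,-41)
river: ρ → (-41,38,14)
river: ρ → (14,46,-29)
river: ρ → (-29,12,31)
river: ρ → (31,50,-10)
river: ρ → (-10,50,31)
ρ-cycle length = 10 (tail of 1 descent step not counted)

10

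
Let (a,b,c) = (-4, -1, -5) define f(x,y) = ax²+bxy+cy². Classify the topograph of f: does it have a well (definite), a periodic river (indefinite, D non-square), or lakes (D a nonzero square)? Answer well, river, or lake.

D = b²−4ac = (-1)² − 4·(-4)·(-5) = -79
D < 0 ⇒ definite ⇒ every region one sign ⇒ single well

well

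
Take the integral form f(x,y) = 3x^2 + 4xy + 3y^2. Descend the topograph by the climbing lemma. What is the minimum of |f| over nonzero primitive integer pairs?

translate: b→-2 (≡4 mod 6), so (3,4,3)→(3,-2,2)
flip: (3,-2,2)→(2,2,3)
reduced (well bottom): (2,2,3) with a≤c, −a<b≤a
well minimum = a = 2

2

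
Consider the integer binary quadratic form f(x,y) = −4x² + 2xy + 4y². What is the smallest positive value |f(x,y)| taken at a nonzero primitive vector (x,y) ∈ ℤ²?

river: ρ → (4,6,-2)
river: ρ → (-2,6,4)
river: ρ → (4,2,-4)
river: ρ → (-4,6,2)
river: ρ → (2,6,-4)
river: ρ → (-4,2,4)
closes: descent 0, river 6
min |a| on river = 2

2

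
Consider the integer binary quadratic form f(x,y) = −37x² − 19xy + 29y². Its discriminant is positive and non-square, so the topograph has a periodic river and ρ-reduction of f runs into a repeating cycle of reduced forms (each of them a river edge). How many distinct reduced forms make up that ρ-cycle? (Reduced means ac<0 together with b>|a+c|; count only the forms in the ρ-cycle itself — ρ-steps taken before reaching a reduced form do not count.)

D = 4653, ⌊√D⌋ = 68
descent: ρ → (29,19,-37)  [lands on river]
river: ρ → (-37,55,11)
river: ρ → (11,55,-37)
river: ρ → (-37,19,29)
river: ρ → (29,39,-27)
river: ρ → (-27,15,41)
river: ρ → (41,67,-1)
river: ρ → (-1,67,41)
river: ρ → (41,15,-27)
river: ρ → (-27,39,29)
ρ-cycle length = 10 (tail of 1 descent step not counted)

10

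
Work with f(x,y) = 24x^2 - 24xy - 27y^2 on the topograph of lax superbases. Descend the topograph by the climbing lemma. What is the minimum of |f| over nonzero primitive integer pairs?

descent: ρ → (-27,24,24)  [lands on river]
river: ρ → (24,24,-27)
river: ρ → (-27,30,21)
river: ρ → (21,54,-3)
river: ρ → (-3,54,21)
river: ρ → (21,30,-27)
closes: descent 1, river 6
min |a| on river = 3

3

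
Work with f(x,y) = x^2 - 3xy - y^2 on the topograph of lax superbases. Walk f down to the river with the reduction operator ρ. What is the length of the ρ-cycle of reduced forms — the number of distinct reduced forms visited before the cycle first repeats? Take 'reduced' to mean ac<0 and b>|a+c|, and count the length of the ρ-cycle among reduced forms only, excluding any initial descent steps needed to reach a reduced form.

D = 13, ⌊√D⌋ = 3
descent: ρ → (-1,3,1)  [lands on river]
river: ρ → (1,3,-1)
ρ-cycle length = 2 (tail of 1 descent step not counted)

2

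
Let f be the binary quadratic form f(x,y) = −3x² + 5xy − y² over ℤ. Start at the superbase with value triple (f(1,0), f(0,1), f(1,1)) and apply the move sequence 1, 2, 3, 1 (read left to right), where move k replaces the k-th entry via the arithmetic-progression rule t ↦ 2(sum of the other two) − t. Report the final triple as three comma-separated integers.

start (-3,-1,1) = (f(1,0),f(0,1),f(1,1))
replace slot 1: 2·((-1)+1) − (-3) = 3 → (3,-1,1)
replace slot 2: 2·(3+1) − (-1) = 9 → (3,9,1)
replace slot 3: 2·(3+9) − 1 = 23 → (3,9,23)
replace slot 1: 2·(9+23) − 3 = 61 → (61,9,23)

61,9,23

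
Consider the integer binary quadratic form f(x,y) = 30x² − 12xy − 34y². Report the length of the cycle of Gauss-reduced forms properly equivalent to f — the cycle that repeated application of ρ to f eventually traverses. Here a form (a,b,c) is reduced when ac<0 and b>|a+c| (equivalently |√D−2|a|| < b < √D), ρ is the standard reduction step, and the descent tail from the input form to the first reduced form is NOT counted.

D = 4224, ⌊√D⌋ = 64
descent: ρ → (-34,12,30)  [lands on river]
river: ρ → (30,48,-16)
river: ρ → (-16,48,30)
river: ρ → (30,12,-34)
river: ρ → (-34,56,8)
river: ρ → (8,56,-34)
ρ-cycle length = 6 (tail of 1 descent step not counted)

6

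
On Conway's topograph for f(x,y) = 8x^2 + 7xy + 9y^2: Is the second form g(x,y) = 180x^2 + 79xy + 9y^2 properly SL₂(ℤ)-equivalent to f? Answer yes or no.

D₁ = -239, D₂ = -239
f: reduced (well bottom): (8,7,9) with a≤c, −a<b≤a
g: flip: (180,79,9)→(9,-79,180)
g: translate: b→-7 (≡-79 mod 18), so (9,-79,180)→(9,-7,8)
g: flip: (9,-7,8)→(8,7,9)
g: reduced (well bottom): (8,7,9) with a≤c, −a<b≤a
reduced forms (8, 7, 9) vs (8, 7, 9) ⇒ equivalent

yes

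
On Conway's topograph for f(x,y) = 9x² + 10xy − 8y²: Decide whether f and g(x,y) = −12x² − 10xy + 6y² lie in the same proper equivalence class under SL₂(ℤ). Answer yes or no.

D₁ = 388, D₂ = 388
river cycle of f (length 22): (-8, 6, 11), (11, 16, -3), (-3, 14, 16), (16, 18, -1), (-1, 18, 16), (16, 14, -3), (-3, 16, 11), (11, 6, -8), (-8, 10, 9), (9, 8, -9), … (12 more)
river cycle of g (length 18): (6, 10, -12), (-12, 14, 4), (4, 18, -4), (-4, 14, 12), (12, 10, -6), (-6, 14, 8), (8, 18, -2), (-2, 18, 8), (8, 14, -6), (-6, 10, 12), … (8 more)
cycles differ ⇒ inequivalent

no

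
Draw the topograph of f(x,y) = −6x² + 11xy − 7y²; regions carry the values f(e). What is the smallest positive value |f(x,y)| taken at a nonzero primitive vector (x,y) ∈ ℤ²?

translate: b→1 (≡-11 mod 12), so (6,-11,7)→(6,1,2)
flip: (6,1,2)→(2,-1,6)
reduced (well bottom): (2,-1,6) with a≤c, −a<b≤a
well minimum |f| = |-2| = 2 (negative-definite)

2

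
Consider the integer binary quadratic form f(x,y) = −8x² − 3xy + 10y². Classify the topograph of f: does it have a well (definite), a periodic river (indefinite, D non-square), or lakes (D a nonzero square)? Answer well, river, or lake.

D = b²−4ac = (-3)² − 4·(-8)·10 = 329
D > 0 non-square ⇒ indefinite ⇒ periodic river

river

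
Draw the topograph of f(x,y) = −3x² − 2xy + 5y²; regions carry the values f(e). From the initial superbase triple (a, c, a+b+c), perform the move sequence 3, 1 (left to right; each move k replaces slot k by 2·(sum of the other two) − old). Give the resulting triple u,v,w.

start (-3,5,0) = (f(1,0),f(0,1),f(1,1))
replace slot 3: 2·((-3)+5) − 0 = 4 → (-3,5,4)
replace slot 1: 2·(5+4) − (-3) = 21 → (21,5,4)

21,5,4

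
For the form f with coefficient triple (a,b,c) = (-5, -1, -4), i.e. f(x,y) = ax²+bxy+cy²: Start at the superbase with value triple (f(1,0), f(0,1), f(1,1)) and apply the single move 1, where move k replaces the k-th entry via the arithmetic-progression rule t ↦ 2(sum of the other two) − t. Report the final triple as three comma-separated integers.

start (-5,-4,-10) = (f(1,0),f(0,1),f(1,1))
replace slot 1: 2·((-4)+(-10)) − (-5) = -23 → (-23,-4,-10)

-23,-4,-10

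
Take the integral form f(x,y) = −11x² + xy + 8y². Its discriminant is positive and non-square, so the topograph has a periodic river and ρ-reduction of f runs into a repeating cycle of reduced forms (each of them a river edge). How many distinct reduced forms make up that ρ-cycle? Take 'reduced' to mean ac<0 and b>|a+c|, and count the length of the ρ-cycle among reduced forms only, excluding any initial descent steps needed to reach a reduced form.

D = 353, ⌊√D⌋ = 18
descent: ρ → (8,15,-4)  [lands on river]
river: ρ → (-4,17,4)
river: ρ → (4,15,-8)
river: ρ → (-8,17,2)
river: ρ → (2,15,-16)
river: ρ → (-16,17,1)
river: ρ → (1,17,-16)
river: ρ → (-16,15,2)
river: ρ → (2,17,-8)
river: ρ → (-8,15,4)
river: ρ → (4,17,-4)
river: ρ → (-4,15,8)
river: ρ → (8,17,-2)
river: ρ → (-2,15,16)
river: ρ → (16,17,-1)
river: ρ → (-1,17,16)
river: ρ → (16,15,-2)
river: ρ → (-2,17,8)
ρ-cycle length = 18 (tail of 1 descent step not counted)

18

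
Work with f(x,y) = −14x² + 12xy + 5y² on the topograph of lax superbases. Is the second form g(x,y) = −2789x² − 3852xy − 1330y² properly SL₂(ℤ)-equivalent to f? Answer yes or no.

D₁ = 424, D₂ = 424
river cycle of f (length 14): (5, 18, -5), (-5, 12, 14), (14, 16, -3), (-3, 20, 2), (2, 20, -3), (-3, 16, 14), (14, 12, -5), (-5, 18, 5), (5, 12, -14), (-14, 16, 3), … (4 more)
river cycle of g (length 14): (-14, 12, 5), (5, 18, -5), (-5, 12, 14), (14, 16, -3), (-3, 20, 2), (2, 20, -3), (-3, 16, 14), (14, 12, -5), (-5, 18, 5), (5, 12, -14), … (4 more)
cycles coincide ⇒ equivalent

yes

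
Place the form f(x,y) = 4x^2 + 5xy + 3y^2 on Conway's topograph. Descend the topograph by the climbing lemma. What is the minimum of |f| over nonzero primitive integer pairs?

translate: b→-3 (≡5 mod 8), so (4,5,3)→(4,-3,2)
flip: (4,-3,2)→(2,3,4)
translate: b→-1 (≡3 mod 4), so (2,3,4)→(2,-1,3)
reduced (well bottom): (2,-1,3) with a≤c, −a<b≤a
well minimum = a = 2

2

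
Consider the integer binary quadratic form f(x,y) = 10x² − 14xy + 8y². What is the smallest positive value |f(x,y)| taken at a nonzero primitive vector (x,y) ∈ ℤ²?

translate: b→6 (≡-14 mod 20), so (10,-14,8)→(10,6,4)
flip: (10,6,4)→(4,-6,10)
translate: b→2 (≡-6 mod 8), so (4,-6,10)→(4,2,8)
reduced (well bottom): (4,2,8) with a≤c, −a<b≤a
well minimum = a = 4

4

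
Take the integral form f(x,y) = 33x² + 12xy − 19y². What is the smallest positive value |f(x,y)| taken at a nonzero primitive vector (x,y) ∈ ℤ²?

descent: ρ → (-19,26,26)  [lands on river]
river: ρ → (26,26,-19)
river: ρ → (-19,50,2)
river: ρ → (2,50,-19)
closes: descent 1, river 4
min |a| on river = 2

2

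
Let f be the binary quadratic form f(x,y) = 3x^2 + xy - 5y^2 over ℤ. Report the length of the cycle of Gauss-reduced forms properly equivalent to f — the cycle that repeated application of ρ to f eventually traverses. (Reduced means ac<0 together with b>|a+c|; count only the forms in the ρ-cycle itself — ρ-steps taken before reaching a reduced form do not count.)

D = 61, ⌊√D⌋ = 7
descent: ρ → (-5,-1,3)
descent: ρ → (3,7,-1)  [lands on river]
river: ρ → (-1,7,3)
river: ρ → (3,5,-3)
river: ρ → (-3,7,1)
river: ρ → (1,7,-3)
river: ρ → (-3,5,3)
ρ-cycle length = 6 (tail of 2 descent steps not counted)

6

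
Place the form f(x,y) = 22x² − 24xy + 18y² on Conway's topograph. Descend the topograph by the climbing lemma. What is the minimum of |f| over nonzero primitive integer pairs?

translate: b→20 (≡-24 mod 44), so (22,-24,18)→(22,20,16)
flip: (22,20,16)→(16,-20,22)
translate: b→12 (≡-20 mod 32), so (16,-20,22)→(16,12,18)
reduced (well bottom): (16,12,18) with a≤c, −a<b≤a
well minimum = a = 16

16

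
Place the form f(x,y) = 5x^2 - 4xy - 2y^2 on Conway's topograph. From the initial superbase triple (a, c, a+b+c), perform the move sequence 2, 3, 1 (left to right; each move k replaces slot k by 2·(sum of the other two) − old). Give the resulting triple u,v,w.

start (5,-2,-1) = (f(1,0),f(0,1),f(1,1))
replace slot 2: 2·(5+(-1)) − (-2) = 10 → (5,10,-1)
replace slot 3: 2·(5+10) − (-1) = 31 → (5,10,31)
replace slot 1: 2·(10+31) − 5 = 77 → (77,10,31)

77,10,31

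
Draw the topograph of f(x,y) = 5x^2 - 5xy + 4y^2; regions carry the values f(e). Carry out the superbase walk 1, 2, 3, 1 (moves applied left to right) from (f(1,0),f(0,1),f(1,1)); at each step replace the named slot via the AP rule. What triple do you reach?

start (5,4,4) = (f(1,0),f(0,1),f(1,1))
replace slot 1: 2·(4+4) − 5 = 11 → (11,4,4)
replace slot 2: 2·(11+4) − 4 = 26 → (11,26,4)
replace slot 3: 2·(11+26) − 4 = 70 → (11,26,70)
replace slot 1: 2·(26+70) − 11 = 181 → (181,26,70)

181,26,70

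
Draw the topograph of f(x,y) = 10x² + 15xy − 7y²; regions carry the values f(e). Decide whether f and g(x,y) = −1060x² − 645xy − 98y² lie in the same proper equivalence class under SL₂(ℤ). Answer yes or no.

D₁ = 505, D₂ = 505
river cycle of f (length 8): (-7, 13, 12), (12, 11, -8), (-8, 21, 2), (2, 19, -18), (-18, 17, 3), (3, 19, -12), (-12, 5, 10), (10, 15, -7)
river cycle of g (length 8): (-7, 13, 12), (12, 11, -8), (-8, 21, 2), (2, 19, -18), (-18, 17, 3), (3, 19, -12), (-12, 5, 10), (10, 15, -7)
cycles coincide ⇒ equivalent

yes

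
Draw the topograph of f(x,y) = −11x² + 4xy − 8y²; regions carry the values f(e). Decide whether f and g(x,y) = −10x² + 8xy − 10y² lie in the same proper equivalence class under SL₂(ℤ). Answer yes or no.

D₁ = -336, D₂ = -336
f is negative-definite; reduce −f:
−f: flip: (11,-4,8)→(8,4,11)
−f: reduced (well bottom): (8,4,11) with a≤c, −a<b≤a
flip sign back: reduced form of f is (-8,-4,-11)
g is negative-definite; reduce −g:
−g: flip: (10,-8,10)→(10,8,10)
−g: reduced (well bottom): (10,8,10) with a≤c, −a<b≤a
flip sign back: reduced form of g is (-10,-8,-10)
reduced forms (-8, -4, -11) vs (-10, -8, -10) ⇒ inequivalent

no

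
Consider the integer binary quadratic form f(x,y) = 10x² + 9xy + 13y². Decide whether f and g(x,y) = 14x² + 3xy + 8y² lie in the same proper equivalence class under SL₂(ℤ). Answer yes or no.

D₁ = -439, D₂ = -439
f: reduced (well bottom): (10,9,13) with a≤c, −a<b≤a
g: flip: (14,3,8)→(8,-3,14)
g: reduced (well bottom): (8,-3,14) with a≤c, −a<b≤a
reduced forms (10, 9, 13) vs (8, -3, 14) ⇒ inequivalent

no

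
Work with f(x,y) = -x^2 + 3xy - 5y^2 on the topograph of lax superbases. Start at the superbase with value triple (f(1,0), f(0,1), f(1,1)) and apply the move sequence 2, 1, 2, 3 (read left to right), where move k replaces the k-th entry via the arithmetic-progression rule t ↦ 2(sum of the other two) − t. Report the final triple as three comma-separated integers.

start (-1,-5,-3) = (f(1,0),f(0,1),f(1,1))
replace slot 2: 2·((-1)+(-3)) − (-5) = -3 → (-1,-3,-3)
replace slot 1: 2·((-3)+(-3)) − (-1) = -11 → (-11,-3,-3)
replace slot 2: 2·((-11)+(-3)) − (-3) = -25 → (-11,-25,-3)
replace slot 3: 2·((-11)+(-25)) − (-3) = -69 → (-11,-25,-69)

-11,-25,-69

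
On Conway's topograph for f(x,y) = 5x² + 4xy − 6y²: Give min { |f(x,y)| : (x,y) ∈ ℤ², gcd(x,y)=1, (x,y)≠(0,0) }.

river: ρ → (-6,8,3)
river: ρ → (3,10,-3)
river: ρ → (-3,8,6)
river: ρ → (6,4,-5)
river: ρ → (-5,6,5)
river: ρ → (5,4,-6)
closes: descent 0, river 6
min |a| on river = 3

3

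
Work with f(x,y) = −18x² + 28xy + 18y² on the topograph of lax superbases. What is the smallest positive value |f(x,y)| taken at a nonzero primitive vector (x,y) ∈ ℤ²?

river: ρ → (18,44,-2)
river: ρ → (-2,44,18)
river: ρ → (18,28,-18)
river: ρ → (-18,44,2)
river: ρ → (2,44,-18)
river: ρ → (-18,28,18)
closes: descent 0, river 6
min |a| on river = 2

2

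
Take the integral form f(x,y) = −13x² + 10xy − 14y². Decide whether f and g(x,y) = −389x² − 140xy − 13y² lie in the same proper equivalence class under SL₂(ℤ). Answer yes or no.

D₁ = -628, D₂ = -628
f is negative-definite; reduce −f:
−f: reduced (well bottom): (13,-10,14) with a≤c, −a<b≤a
flip sign back: reduced form of f is (-13,10,-14)
g is negative-definite; reduce −g:
−g: flip: (389,140,13)→(13,-140,389)
−g: translate: b→-10 (≡-140 mod 26), so (13,-140,389)→(13,-10,14)
−g: reduced (well bottom): (13,-10,14) with a≤c, −a<b≤a
flip sign back: reduced form of g is (-13,10,-14)
reduced forms (-13, 10, -14) vs (-13, 10, -14) ⇒ equivalent

yes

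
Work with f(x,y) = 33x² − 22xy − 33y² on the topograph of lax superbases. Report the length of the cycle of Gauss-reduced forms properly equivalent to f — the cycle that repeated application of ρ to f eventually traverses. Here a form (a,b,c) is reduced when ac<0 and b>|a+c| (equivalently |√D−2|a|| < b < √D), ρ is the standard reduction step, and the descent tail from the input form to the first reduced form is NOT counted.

D = 4840, ⌊√D⌋ = 69
descent: ρ → (-33,22,33)  [lands on river]
river: ρ → (33,44,-22)
river: ρ → (-22,44,33)
river: ρ → (33,22,-33)
river: ρ → (-33,44,22)
river: ρ → (22,44,-33)
ρ-cycle length = 6 (tail of 1 descent step not counted)

6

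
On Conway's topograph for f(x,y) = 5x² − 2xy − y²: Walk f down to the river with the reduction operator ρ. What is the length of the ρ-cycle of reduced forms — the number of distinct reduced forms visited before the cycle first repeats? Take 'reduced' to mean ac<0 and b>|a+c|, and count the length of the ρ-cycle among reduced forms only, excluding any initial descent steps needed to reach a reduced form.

D = 24, ⌊√D⌋ = 4
descent: ρ → (-1,4,2)  [lands on river]
river: ρ → (2,4,-1)
ρ-cycle length = 2 (tail of 1 descent step not counted)

2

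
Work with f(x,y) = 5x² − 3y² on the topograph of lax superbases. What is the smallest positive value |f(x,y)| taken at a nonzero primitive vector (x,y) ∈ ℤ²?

descent: ρ → (-3,6,2)  [lands on river]
river: ρ → (2,6,-3)
closes: descent 1, river 2
min |a| on river = 2

2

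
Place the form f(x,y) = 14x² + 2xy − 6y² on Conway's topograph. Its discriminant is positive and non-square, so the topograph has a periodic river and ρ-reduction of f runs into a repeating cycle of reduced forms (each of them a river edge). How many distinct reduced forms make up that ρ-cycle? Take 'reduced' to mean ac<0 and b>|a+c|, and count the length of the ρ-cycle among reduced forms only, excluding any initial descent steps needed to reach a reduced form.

D = 340, ⌊√D⌋ = 18
descent: ρ → (-6,10,10)  [lands on river]
river: ρ → (10,10,-6)
river: ρ → (-6,14,6)
river: ρ → (6,10,-10)
river: ρ → (-10,10,6)
river: ρ → (6,14,-6)
ρ-cycle length = 6 (tail of 1 descent step not counted)

6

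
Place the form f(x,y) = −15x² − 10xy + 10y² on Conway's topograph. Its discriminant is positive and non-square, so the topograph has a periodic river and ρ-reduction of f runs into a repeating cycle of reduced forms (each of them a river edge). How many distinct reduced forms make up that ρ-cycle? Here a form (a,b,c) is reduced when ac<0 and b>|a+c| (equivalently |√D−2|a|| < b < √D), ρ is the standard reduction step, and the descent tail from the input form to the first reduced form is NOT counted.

D = 700, ⌊√D⌋ = 26
descent: ρ → (10,10,-15)  [lands on river]
river: ρ → (-15,20,5)
river: ρ → (5,20,-15)
river: ρ → (-15,10,10)
ρ-cycle length = 4 (tail of 1 descent step not counted)

4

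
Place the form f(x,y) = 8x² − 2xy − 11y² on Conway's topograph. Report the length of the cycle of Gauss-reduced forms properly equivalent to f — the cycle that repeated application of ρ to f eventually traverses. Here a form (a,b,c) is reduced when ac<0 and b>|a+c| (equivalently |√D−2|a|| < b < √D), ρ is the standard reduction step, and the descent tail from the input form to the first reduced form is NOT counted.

D = 356, ⌊√D⌋ = 18
descent: ρ → (-11,2,8)
descent: ρ → (8,14,-5)  [lands on river]
river: ρ → (-5,16,5)
river: ρ → (5,14,-8)
river: ρ → (-8,18,1)
river: ρ → (1,18,-8)
river: ρ → (-8,14,5)
river: ρ → (5,16,-5)
river: ρ → (-5,14,8)
river: ρ → (8,18,-1)
river: ρ → (-1,18,8)
ρ-cycle length = 10 (tail of 2 descent steps not counted)

10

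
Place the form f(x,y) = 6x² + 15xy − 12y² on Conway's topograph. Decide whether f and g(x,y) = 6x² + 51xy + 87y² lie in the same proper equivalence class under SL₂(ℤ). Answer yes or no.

D₁ = 513, D₂ = 513
river cycle of f (length 6): (-12, 9, 9), (9, 9, -12), (-12, 15, 6), (6, 21, -3), (-3, 21, 6), (6, 15, -12)
river cycle of g (length 6): (6, 15, -12), (-12, 9, 9), (9, 9, -12), (-12, 15, 6), (6, 21, -3), (-3, 21, 6)
cycles coincide ⇒ equivalent

yes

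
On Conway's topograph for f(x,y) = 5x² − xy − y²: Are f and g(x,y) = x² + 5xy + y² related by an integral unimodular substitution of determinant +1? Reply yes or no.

D₁ = 21, D₂ = 21
river cycle of f (length 2): (-1, 3, 3), (3, 3, -1)
river cycle of g (length 2): (1, 3, -3), (-3, 3, 1)
cycles differ ⇒ inequivalent

no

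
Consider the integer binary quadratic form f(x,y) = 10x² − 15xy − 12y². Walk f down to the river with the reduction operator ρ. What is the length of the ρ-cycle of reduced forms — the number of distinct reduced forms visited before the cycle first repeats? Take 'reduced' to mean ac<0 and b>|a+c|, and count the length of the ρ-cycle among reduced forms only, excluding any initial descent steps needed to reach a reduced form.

D = 705, ⌊√D⌋ = 26
descent: ρ → (-12,15,10)  [lands on river]
river: ρ → (10,25,-2)
river: ρ → (-2,23,22)
river: ρ → (22,21,-3)
river: ρ → (-3,21,22)
river: ρ → (22,23,-2)
river: ρ → (-2,25,10)
river: ρ → (10,15,-12)
river: ρ → (-12,9,13)
river: ρ → (13,17,-8)
river: ρ → (-8,15,15)
river: ρ → (15,15,-8)
river: ρ → (-8,17,13)
river: ρ → (13,9,-12)
ρ-cycle length = 14 (tail of 1 descent step not counted)

14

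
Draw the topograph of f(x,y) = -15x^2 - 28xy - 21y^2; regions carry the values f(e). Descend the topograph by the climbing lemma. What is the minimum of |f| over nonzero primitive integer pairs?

translate: b→-2 (≡28 mod 30), so (15,28,21)→(15,-2,8)
flip: (15,-2,8)→(8,2,15)
reduced (well bottom): (8,2,15) with a≤c, −a<b≤a
well minimum |f| = |-8| = 8 (negative-definite)

8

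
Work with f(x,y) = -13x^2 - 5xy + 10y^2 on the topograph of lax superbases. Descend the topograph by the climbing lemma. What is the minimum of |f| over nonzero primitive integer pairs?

descent: ρ → (10,5,-13)  [lands on river]
river: ρ → (-13,21,2)
river: ρ → (2,23,-2)
river: ρ → (-2,21,13)
river: ρ → (13,5,-10)
river: ρ → (-10,15,8)
river: ρ → (8,17,-8)
river: ρ → (-8,15,10)
closes: descent 1, river 8
min |a| on river = 2

2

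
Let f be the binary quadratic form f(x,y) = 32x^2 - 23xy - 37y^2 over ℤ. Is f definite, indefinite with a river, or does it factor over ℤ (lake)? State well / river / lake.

D = b²−4ac = (-23)² − 4·32·(-37) = 5265
D > 0 non-square ⇒ indefinite ⇒ periodic river

river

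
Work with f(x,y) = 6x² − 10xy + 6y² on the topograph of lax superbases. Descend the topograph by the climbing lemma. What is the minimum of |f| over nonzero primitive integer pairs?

translate: b→2 (≡-10 mod 12), so (6,-10,6)→(6,2,2)
flip: (6,2,2)→(2,-2,6)
translate: b→2 (≡-2 mod 4), so (2,-2,6)→(2,2,6)
reduced (well bottom): (2,2,6) with a≤c, −a<b≤a
well minimum = a = 2

2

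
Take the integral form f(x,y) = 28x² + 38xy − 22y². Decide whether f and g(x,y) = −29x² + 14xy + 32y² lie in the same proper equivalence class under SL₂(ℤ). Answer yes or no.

D₁ = 3908, D₂ = 3908
river cycle of f (length 42): (-22, 50, 16), (16, 46, -28), (-28, 10, 34), (34, 58, -4), (-4, 62, 4), (4, 58, -34), (-34, 10, 28), (28, 46, -16), (-16, 50, 22), (22, 38, -28), … (32 more)
river cycle of g (length 38): (32, 50, -11), (-11, 60, 7), (7, 52, -43), (-43, 34, 16), (16, 62, -1), (-1, 62, 16), (16, 34, -43), (-43, 52, 7), (7, 60, -11), (-11, 50, 32), … (28 more)
cycles differ ⇒ inequivalent

no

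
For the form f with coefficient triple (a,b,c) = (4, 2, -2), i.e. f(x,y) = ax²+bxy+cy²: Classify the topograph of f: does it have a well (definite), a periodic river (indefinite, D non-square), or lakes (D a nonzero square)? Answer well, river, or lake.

D = b²−4ac = 2² − 4·4·(-2) = 36
D = 6² is a perfect square ⇒ form factors over ℤ ⇒ lakes

lake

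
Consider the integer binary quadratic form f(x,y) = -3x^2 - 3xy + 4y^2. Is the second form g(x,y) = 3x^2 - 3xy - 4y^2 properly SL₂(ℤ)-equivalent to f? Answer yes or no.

D₁ = 57, D₂ = 57
river cycle of f (length 6): (4, 3, -3), (-3, 3, 4), (4, 5, -2), (-2, 7, 1), (1, 7, -2), (-2, 5, 4)
river cycle of g (length 6): (-4, 3, 3), (3, 3, -4), (-4, 5, 2), (2, 7, -1), (-1, 7, 2), (2, 5, -4)
cycles differ ⇒ inequivalent

no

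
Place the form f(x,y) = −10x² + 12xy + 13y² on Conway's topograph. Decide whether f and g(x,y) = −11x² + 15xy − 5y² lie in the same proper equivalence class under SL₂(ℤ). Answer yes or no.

D₁ = 664, D₂ = 5
discriminants differ ⇒ not SL₂(ℤ)-equivalent

no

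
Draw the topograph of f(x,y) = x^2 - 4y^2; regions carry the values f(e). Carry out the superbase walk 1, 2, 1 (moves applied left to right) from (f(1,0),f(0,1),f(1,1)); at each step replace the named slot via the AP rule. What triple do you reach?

start (1,-4,-3) = (f(1,0),f(0,1),f(1,1))
replace slot 1: 2·((-4)+(-3)) − 1 = -15 → (-15,-4,-3)
replace slot 2: 2·((-15)+(-3)) − (-4) = -32 → (-15,-32,-3)
replace slot 1: 2·((-32)+(-3)) − (-15) = -55 → (-55,-32,-3)

-55,-32,-3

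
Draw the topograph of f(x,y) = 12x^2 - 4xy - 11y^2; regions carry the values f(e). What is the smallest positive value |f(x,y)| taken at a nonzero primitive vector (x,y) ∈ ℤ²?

descent: ρ → (-11,4,12)  [lands on river]
river: ρ → (12,20,-3)
river: ρ → (-3,22,5)
river: ρ → (5,18,-11)
closes: descent 1, river 4
min |a| on river = 3

3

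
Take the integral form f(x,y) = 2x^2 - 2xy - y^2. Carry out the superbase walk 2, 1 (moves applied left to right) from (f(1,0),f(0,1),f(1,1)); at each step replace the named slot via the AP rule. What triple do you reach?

start (2,-1,-1) = (f(1,0),f(0,1),f(1,1))
replace slot 2: 2·(2+(-1)) − (-1) = 3 → (2,3,-1)
replace slot 1: 2·(3+(-1)) − 2 = 2 → (2,3,-1)

2,3,-1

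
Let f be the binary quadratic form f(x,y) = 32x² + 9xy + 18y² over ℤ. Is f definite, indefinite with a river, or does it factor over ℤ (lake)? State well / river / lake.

D = b²−4ac = 9² − 4·32·18 = -2223
D < 0 ⇒ definite ⇒ every region one sign ⇒ single well

well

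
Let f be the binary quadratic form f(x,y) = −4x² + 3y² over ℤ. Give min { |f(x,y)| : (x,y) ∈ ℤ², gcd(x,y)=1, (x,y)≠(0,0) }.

descent: ρ → (3,6,-1)  [lands on river]
river: ρ → (-1,6,3)
closes: descent 1, river 2
min |a| on river = 1

1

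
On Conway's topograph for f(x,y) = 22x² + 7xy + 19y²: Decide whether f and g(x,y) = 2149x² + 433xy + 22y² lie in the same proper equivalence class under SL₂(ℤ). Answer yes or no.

D₁ = -1623, D₂ = -1623
f: flip: (22,7,19)→(19,-7,22)
f: reduced (well bottom): (19,-7,22) with a≤c, −a<b≤a
g: flip: (2149,433,22)→(22,-433,2149)
g: translate: b→7 (≡-433 mod 44), so (22,-433,2149)→(22,7,19)
g: flip: (22,7,19)→(19,-7,22)
g: reduced (well bottom): (19,-7,22) with a≤c, −a<b≤a
reduced forms (19, -7, 22) vs (19, -7, 22) ⇒ equivalent

yes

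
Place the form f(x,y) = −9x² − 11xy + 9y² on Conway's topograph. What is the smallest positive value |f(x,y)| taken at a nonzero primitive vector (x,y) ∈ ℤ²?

descent: ρ → (9,11,-9)  [lands on river]
river: ρ → (-9,7,11)
river: ρ → (11,15,-5)
river: ρ → (-5,15,11)
river: ρ → (11,7,-9)
river: ρ → (-9,11,9)
river: ρ → (9,7,-11)
river: ρ → (-11,15,5)
river: ρ → (5,15,-11)
river: ρ → (-11,7,9)
closes: descent 1, river 10
min |a| on river = 5

5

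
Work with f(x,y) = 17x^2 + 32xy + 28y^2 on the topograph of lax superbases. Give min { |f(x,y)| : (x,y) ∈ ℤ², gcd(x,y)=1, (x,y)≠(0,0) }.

translate: b→-2 (≡32 mod 34), so (17,32,28)→(17,-2,13)
flip: (17,-2,13)→(13,2,17)
reduced (well bottom): (13,2,17) with a≤c, −a<b≤a
well minimum = a = 13

13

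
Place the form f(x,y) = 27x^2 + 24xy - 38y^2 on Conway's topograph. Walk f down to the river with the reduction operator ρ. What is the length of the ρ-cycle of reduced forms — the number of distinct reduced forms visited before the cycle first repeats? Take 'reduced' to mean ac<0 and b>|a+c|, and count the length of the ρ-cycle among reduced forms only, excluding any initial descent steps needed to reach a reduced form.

D = 4680, ⌊√D⌋ = 68
river: ρ → (-38,52,13)
river: ρ → (13,52,-38)
river: ρ → (-38,24,27)
river: ρ → (27,30,-35)
river: ρ → (-35,40,22)
river: ρ → (22,48,-27)
river: ρ → (-27,60,10)
river: ρ → (10,60,-27)
river: ρ → (-27,48,22)
river: ρ → (22,40,-35)
river: ρ → (-35,30,27)
river: ρ → (27,24,-38)
ρ-cycle length = 12 (tail of 0 descent steps not counted)

12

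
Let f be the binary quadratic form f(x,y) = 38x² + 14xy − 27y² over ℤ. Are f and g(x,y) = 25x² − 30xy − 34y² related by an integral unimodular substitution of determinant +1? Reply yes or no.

D₁ = 4300, D₂ = 4300
river cycle of f (length 22): (-27, 40, 25), (25, 60, -7), (-7, 52, 57), (57, 62, -2), (-2, 62, 57), (57, 52, -7), (-7, 60, 25), (25, 40, -27), (-27, 14, 38), (38, 62, -3), … (12 more)
river cycle of g (length 26): (-34, 30, 25), (25, 20, -39), (-39, 58, 6), (6, 62, -19), (-19, 52, 21), (21, 32, -39), (-39, 46, 14), (14, 38, -51), (-51, 64, 1), (1, 64, -51), … (16 more)
cycles differ ⇒ inequivalent

no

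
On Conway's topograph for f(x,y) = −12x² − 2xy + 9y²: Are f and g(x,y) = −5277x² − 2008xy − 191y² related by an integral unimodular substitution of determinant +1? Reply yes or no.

D₁ = 436, D₂ = 436
river cycle of f (length 30): (9, 20, -1), (-1, 20, 9), (9, 16, -5), (-5, 14, 12), (12, 10, -7), (-7, 18, 4), (4, 14, -15), (-15, 16, 3), (3, 20, -3), (-3, 16, 15), … (20 more)
river cycle of g (length 30): (9, 20, -1), (-1, 20, 9), (9, 16, -5), (-5, 14, 12), (12, 10, -7), (-7, 18, 4), (4, 14, -15), (-15, 16, 3), (3, 20, -3), (-3, 16, 15), … (20 more)
cycles coincide ⇒ equivalent

yes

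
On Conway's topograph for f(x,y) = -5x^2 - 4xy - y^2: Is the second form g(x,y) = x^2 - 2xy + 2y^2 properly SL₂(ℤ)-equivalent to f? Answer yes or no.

D₁ = -4, D₂ = -4
f is negative-definite; reduce −f:
−f: flip: (5,4,1)→(1,-4,5)
−f: translate: b→0 (≡-4 mod 2), so (1,-4,5)→(1,0,1)
−f: reduced (well bottom): (1,0,1) with a≤c, −a<b≤a
flip sign back: reduced form of f is (-1,0,-1)
g: translate: b→0 (≡-2 mod 2), so (1,-2,2)→(1,0,1)
g: reduced (well bottom): (1,0,1) with a≤c, −a<b≤a
reduced forms (-1, 0, -1) vs (1, 0, 1) ⇒ inequivalent

no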